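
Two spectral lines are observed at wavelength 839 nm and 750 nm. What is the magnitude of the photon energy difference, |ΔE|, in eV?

Using E = hc/λ: E₁ = 2.368 × 10^-19 J, E₂ = 2.649 × 10^-19 J.
|ΔE| = |2.368 × 10^-19 − 2.649 × 10^-19| = 2.81 × 10^-20 J = 0.175 eV.

0.175 eV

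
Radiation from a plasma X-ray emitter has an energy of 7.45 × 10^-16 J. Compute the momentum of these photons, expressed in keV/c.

The photon relation is p = E/c, giving p = 2.485 × 10^-24 kg·m/s.
Converting to keV/c: p = 4.650 keV/c ≈ 4.65 keV/c.

4.65 keV/c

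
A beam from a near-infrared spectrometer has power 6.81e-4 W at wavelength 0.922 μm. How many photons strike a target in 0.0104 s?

Total energy: E_total = P·t = 6.81e-4 × 0.0104 = 7.082e-6 J.
Per-photon energy: E = 2.154e-19 J.
N = E_total / E_photon = 3.29e13.

3.29e13 photons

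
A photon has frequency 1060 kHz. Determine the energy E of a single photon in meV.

Use h = 6.62607015 × 10^-34 J·s, 1 eV = 1.602176634 × 10^-19 J.
First convert: f = 1060 kHz = 1.06 × 10^6 Hz.
Since E = hf for a photon, E = 7.024 × 10^-28 J.
Converting to meV: E = 4.384 × 10^-6 meV ≈ 4.38 × 10^-6 meV.

4.38 × 10^-6 meV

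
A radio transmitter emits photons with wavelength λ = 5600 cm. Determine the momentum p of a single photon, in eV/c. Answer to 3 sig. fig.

2.21 × 10^-8 eV/c

First convert: λ = 5600 cm = 56 m.
For a photon p = h/λ, so p = 1.183 × 10^-35 kg·m/s.
Converting to eV/c: p = 2.214 × 10^-8 eV/c ≈ 2.21 × 10^-8 eV/c.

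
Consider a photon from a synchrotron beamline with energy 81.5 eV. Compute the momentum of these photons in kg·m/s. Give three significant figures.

4.36·10^-26 kg·m/s

Convert to SI: E = 81.5 eV = 1.3058·10^-17 J.
The photon relation is p = E/c, giving p = 4.356·10^-26 kg·m/s.
So p ≈ 4.36·10^-26 kg·m/s.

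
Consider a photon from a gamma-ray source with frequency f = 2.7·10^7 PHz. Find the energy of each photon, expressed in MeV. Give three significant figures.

Convert to SI: f = 2.7·10^7 PHz = 2.7·10^22 Hz.
The photon relation is E = hf, giving E = 1.789·10^-11 J.
Converting to MeV: E = 111.7 MeV ≈ 112 MeV.

112 MeV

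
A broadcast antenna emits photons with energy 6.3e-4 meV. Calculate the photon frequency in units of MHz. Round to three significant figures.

First convert: E = 6.3e-4 meV = 1.0094e-25 J.
Since f = E/h for a photon, f = 1.523e8 Hz.
Converting to MHz: f = 152.3 MHz ≈ 152 MHz.

152 MHz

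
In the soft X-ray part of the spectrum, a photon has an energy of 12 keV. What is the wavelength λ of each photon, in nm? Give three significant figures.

0.103 nm

Use h = 6.62607015e-34 J·s, c = 2.99792458e8 m/s, 1 eV = 1.602176634e-19 J.
In SI units: E = 12 keV = 1.9226e-15 J.
Since λ = hc/E for a photon, λ = 1.033e-10 m.
Converting to nm: λ = 0.1033 nm ≈ 0.103 nm.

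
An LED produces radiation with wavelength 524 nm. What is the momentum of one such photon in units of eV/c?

2.37 eV/c

In SI units: λ = 524 nm = 5.24e-7 m.
For a photon p = h/λ, so p = 1.265e-27 kg·m/s.
Converting to eV/c: p = 2.366 eV/c ≈ 2.37 eV/c.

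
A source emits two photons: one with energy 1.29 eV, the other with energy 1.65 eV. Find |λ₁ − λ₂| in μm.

Using λ = hc/E: λ₁ = 9.611 × 10^-7 m, λ₂ = 7.514 × 10^-7 m.
|Δλ| = |9.611 × 10^-7 − 7.514 × 10^-7| = 2.10 × 10^-7 m = 0.210 μm.

0.210 μm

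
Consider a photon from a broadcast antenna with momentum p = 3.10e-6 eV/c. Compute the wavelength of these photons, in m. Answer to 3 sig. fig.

0.400 m

Use h = 6.62607015e-34 J·s, c = 2.99792458e8 m/s, 1 eV = 1.602176634e-19 J.
First convert: p = 3.10e-6 eV/c = 1.6567e-33 kg·m/s.
Apply λ = h/p: λ = 0.3999 m.
So λ ≈ 0.400 m.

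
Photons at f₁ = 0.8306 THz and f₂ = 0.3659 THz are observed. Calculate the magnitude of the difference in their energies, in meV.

1.92 meV

Using E = hf: E₁ = 5.5036·10^-22 J, E₂ = 2.4245·10^-22 J.
|ΔE| = |5.5036·10^-22 − 2.4245·10^-22| = 3.08·10^-22 J = 1.92 meV.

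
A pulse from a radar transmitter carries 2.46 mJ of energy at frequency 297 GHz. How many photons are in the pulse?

1.25 × 10^19 photons

Per-photon energy: E = 1.968 × 10^-22 J (from frequency = 297 GHz).
N = E_total / E_photon = 0.00246 J / 1.968 × 10^-22 J = 1.25 × 10^19.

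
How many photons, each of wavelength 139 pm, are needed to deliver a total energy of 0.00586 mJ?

Per-photon energy: E = 1.429e-15 J (from wavelength = 139 pm).
N = E_total / E_photon = 5.86e-6 J / 1.429e-15 J = 4.10e9.

4.10e9 photons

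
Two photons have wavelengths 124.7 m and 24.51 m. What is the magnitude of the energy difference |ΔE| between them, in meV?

4.06e-5 meV

Using E = hc/λ: E₁ = 1.5930e-27 J, E₂ = 8.1046e-27 J.
|ΔE| = |1.5930e-27 − 8.1046e-27| = 6.51e-27 J = 4.06e-5 meV.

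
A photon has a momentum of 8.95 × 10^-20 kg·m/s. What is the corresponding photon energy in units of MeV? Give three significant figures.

167 MeV

(c = 2.99792458 × 10^8 m/s, 1 eV = 1.602176634 × 10^-19 J.)
The photon relation is E = pc, giving E = 2.683 × 10^-11 J.
Converting to MeV: E = 167.5 MeV ≈ 167 MeV.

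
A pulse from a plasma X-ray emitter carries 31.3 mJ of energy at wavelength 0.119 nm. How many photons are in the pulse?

Per-photon energy: E = 1.669e-15 J (from wavelength = 0.119 nm).
N = E_total / E_photon = 0.0313 J / 1.669e-15 J = 1.88e13.

1.88e13 photons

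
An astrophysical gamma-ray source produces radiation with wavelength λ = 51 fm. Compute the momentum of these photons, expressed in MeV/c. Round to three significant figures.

Take h = 6.62607015e-34 J·s, c = 2.99792458e8 m/s, 1 eV = 1.602176634e-19 J.
In SI units: λ = 51 fm = 5.1e-14 m.
The photon relation is p = h/λ, giving p = 1.299e-20 kg·m/s.
Converting to MeV/c: p = 24.31 MeV/c ≈ 24.3 MeV/c.

24.3 MeV/c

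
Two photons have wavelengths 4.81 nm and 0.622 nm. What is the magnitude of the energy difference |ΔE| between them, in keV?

Using E = hc/λ: E₁ = 4.130e-17 J, E₂ = 3.194e-16 J.
|ΔE| = |4.130e-17 − 3.194e-16| = 2.78e-16 J = 1.74 keV.

1.74 keV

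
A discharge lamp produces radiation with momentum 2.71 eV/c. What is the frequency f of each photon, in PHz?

0.655 PHz

(h = 6.62607015e-34 J·s, c = 2.99792458e8 m/s, 1 eV = 1.602176634e-19 J.)
First convert: p = 2.71 eV/c = 1.4483e-27 kg·m/s.
The photon relation is f = pc/h, giving f = 6.553e14 Hz.
Converting to PHz: f = 0.6553 PHz ≈ 0.655 PHz.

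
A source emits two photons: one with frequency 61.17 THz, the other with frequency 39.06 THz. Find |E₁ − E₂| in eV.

0.0914 eV

Using E = hf: E₁ = 4.0532 × 10^-20 J, E₂ = 2.5881 × 10^-20 J.
|ΔE| = |4.0532 × 10^-20 − 2.5881 × 10^-20| = 1.47 × 10^-20 J = 0.0914 eV.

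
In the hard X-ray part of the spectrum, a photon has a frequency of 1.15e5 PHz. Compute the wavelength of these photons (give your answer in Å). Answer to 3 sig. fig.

0.0261 Å

Use c = 2.99792458e8 m/s.
First convert: f = 1.15e5 PHz = 1.15e20 Hz.
Since λ = c/f for a photon, λ = 2.607e-12 m.
Converting to Å: λ = 0.02607 Å ≈ 0.0261 Å.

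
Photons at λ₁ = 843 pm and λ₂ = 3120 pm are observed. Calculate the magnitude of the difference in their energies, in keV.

1.07 keV

Using E = hc/λ: E₁ = 2.356 × 10^-16 J, E₂ = 6.367 × 10^-17 J.
|ΔE| = |2.356 × 10^-16 − 6.367 × 10^-17| = 1.72 × 10^-16 J = 1.07 keV.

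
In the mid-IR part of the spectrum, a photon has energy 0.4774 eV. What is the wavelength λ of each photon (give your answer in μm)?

Use h = 6.62607015e-34 J·s, c = 2.99792458e8 m/s, 1 eV = 1.602176634e-19 J.
Convert to SI: E = 0.4774 eV = 7.6488e-20 J.
For a photon λ = hc/E, so λ = 2.597e-6 m.
Converting to μm: λ = 2.597 μm ≈ 2.60 μm.

2.60 μm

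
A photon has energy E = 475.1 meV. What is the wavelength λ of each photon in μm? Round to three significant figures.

2.61 μm

Convert to SI: E = 475.1 meV = 7.6119 × 10^-20 J.
Since λ = hc/E for a photon, λ = 2.610 × 10^-6 m.
Converting to μm: λ = 2.610 μm ≈ 2.61 μm.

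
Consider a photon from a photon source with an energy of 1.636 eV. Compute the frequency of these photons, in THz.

396 THz

Use h = 6.62607015e-34 J·s, 1 eV = 1.602176634e-19 J.
In SI units: E = 1.636 eV = 2.6212e-19 J.
Apply f = E/h: f = 3.956e14 Hz.
Converting to THz: f = 395.6 THz ≈ 396 THz.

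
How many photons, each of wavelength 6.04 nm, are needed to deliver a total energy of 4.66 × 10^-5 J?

Per-photon energy: E = 3.289 × 10^-17 J (from wavelength = 6.04 nm).
N = E_total / E_photon = 4.66 × 10^-5 J / 3.289 × 10^-17 J = 1.42 × 10^12.

1.42 × 10^12 photons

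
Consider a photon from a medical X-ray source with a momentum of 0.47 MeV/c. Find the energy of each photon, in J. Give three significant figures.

Take c = 2.99792458·10^8 m/s, 1 eV = 1.602176634·10^-19 J.
First convert: p = 0.47 MeV/c = 2.5118·10^-22 kg·m/s.
For a photon E = pc, so E = 7.530·10^-14 J.
So E ≈ 7.53·10^-14 J.

7.53·10^-14 J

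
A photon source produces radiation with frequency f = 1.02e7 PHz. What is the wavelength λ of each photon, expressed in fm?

29.4 fm

(c = 2.99792458e8 m/s.)
In SI units: f = 1.02e7 PHz = 1.02e22 Hz.
The photon relation is λ = c/f, giving λ = 2.939e-14 m.
Converting to fm: λ = 29.39 fm ≈ 29.4 fm.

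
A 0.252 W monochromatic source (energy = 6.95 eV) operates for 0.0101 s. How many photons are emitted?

2.29e15 photons

Total energy: E_total = P·t = 0.252 × 0.0101 = 0.002545 J.
Per-photon energy: E = 1.114e-18 J.
N = E_total / E_photon = 2.29e15.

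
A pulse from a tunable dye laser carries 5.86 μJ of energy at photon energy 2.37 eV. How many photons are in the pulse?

1.54 × 10^13 photons

Per-photon energy: E = 3.797 × 10^-19 J (from energy = 2.37 eV).
N = E_total / E_photon = 5.86 × 10^-6 J / 3.797 × 10^-19 J = 1.54 × 10^13.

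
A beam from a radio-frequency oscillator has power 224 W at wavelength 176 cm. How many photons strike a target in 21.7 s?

Total energy: E_total = P·t = 224 × 21.7 = 4861 J.
Per-photon energy: E = 1.129e-25 J.
N = E_total / E_photon = 4.31e28.

4.31e28 photons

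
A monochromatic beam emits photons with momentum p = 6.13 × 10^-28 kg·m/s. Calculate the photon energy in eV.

1.15 eV

The photon relation is E = pc, giving E = 1.838 × 10^-19 J.
Converting to eV: E = 1.147 eV ≈ 1.15 eV.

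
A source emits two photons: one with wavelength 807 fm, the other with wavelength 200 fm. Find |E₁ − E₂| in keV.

4660 keV

Using E = hc/λ: E₁ = 2.462e-13 J, E₂ = 9.932e-13 J.
|ΔE| = |2.462e-13 − 9.932e-13| = 7.47e-13 J = 4660 keV.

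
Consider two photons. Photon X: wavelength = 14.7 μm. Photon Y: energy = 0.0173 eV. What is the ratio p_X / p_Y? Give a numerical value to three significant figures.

4.88

p_X = 4.508·10^-29 kg·m/s (from wavelength = 14.7 μm, via p = h/λ).
p_Y = 9.246·10^-30 kg·m/s (from energy = 0.0173 eV, via p = E/c).
Ratio = 4.508·10^-29 / 9.246·10^-30 = 4.88.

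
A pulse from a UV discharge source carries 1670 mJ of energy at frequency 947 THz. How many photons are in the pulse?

Per-photon energy: E = 6.275 × 10^-19 J (from frequency = 947 THz).
N = E_total / E_photon = 1.67 J / 6.275 × 10^-19 J = 2.66 × 10^18.

2.66 × 10^18 photons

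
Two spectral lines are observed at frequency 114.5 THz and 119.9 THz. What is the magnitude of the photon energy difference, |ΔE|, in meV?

Using E = hf: E₁ = 7.5869·10^-20 J, E₂ = 7.9447·10^-20 J.
|ΔE| = |7.5869·10^-20 − 7.9447·10^-20| = 3.58·10^-21 J = 22.3 meV.

22.3 meV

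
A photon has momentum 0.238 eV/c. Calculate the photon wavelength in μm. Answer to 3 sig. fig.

5.21 μm

(h = 6.62607015·10^-34 J·s, c = 2.99792458·10^8 m/s, 1 eV = 1.602176634·10^-19 J.)
In SI units: p = 0.238 eV/c = 1.2719·10^-28 kg·m/s.
For a photon λ = h/p, so λ = 5.209·10^-6 m.
Converting to μm: λ = 5.209 μm ≈ 5.21 μm.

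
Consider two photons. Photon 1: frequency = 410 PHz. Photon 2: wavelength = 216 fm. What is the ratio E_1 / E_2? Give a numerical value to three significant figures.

2.95·10^-4

E_1 = 2.717·10^-16 J (from frequency = 410 PHz, via E = hf).
E_2 = 9.197·10^-13 J (from wavelength = 216 fm, via E = hc/λ).
Ratio = 2.717·10^-16 / 9.197·10^-13 = 2.95·10^-4.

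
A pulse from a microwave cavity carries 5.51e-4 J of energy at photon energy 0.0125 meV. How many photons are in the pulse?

Per-photon energy: E = 2.003e-24 J (from energy = 0.0125 meV).
N = E_total / E_photon = 5.51e-4 J / 2.003e-24 J = 2.75e20.

2.75e20 photons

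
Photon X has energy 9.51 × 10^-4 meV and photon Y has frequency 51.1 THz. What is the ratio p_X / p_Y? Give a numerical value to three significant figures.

p_X = 5.082 × 10^-34 kg·m/s (from energy = 9.51 × 10^-4 meV, via p = E/c).
p_Y = 1.129 × 10^-28 kg·m/s (from frequency = 51.1 THz, via p = hf/c).
Ratio = 5.082 × 10^-34 / 1.129 × 10^-28 = 4.50 × 10^-6.

4.50 × 10^-6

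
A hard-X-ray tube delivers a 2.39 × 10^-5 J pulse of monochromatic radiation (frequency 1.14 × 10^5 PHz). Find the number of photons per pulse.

Per-photon energy: E = 7.554 × 10^-14 J (from frequency = 1.14 × 10^5 PHz).
N = E_total / E_photon = 2.39 × 10^-5 J / 7.554 × 10^-14 J = 3.16 × 10^8.

3.16 × 10^8 photons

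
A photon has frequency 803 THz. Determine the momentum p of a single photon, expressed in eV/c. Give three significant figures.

(h = 6.62607015e-34 J·s, c = 2.99792458e8 m/s, 1 eV = 1.602176634e-19 J.)
In SI units: f = 803 THz = 8.03e14 Hz.
Since p = hf/c for a photon, p = 1.775e-27 kg·m/s.
Converting to eV/c: p = 3.321 eV/c ≈ 3.32 eV/c.

3.32 eV/c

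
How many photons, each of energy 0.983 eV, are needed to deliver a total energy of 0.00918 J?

5.83 × 10^16 photons

Per-photon energy: E = 1.575 × 10^-19 J (from energy = 0.983 eV).
N = E_total / E_photon = 0.00918 J / 1.575 × 10^-19 J = 5.83 × 10^16.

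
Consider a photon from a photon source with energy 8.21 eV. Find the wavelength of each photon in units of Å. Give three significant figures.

1510 Å

First convert: E = 8.21 eV = 1.3154 × 10^-18 J.
The photon relation is λ = hc/E, giving λ = 1.510 × 10^-7 m.
Converting to Å: λ = 1510 Å ≈ 1510 Å.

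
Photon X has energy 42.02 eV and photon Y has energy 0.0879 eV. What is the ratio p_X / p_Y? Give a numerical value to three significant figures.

478

p_X = 2.246 × 10^-26 kg·m/s (from energy = 42.02 eV, via p = E/c).
p_Y = 4.698 × 10^-29 kg·m/s (from energy = 0.0879 eV, via p = E/c).
Ratio = 2.246 × 10^-26 / 4.698 × 10^-29 = 478.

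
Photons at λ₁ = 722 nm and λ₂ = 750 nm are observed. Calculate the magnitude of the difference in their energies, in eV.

Using E = hc/λ: E₁ = 2.751e-19 J, E₂ = 2.649e-19 J.
|ΔE| = |2.751e-19 − 2.649e-19| = 1.03e-20 J = 0.0641 eV.

0.0641 eV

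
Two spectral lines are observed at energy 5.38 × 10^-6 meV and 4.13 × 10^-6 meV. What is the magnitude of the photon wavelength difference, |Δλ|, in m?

Using λ = hc/E: λ₁ = 230.5 m, λ₂ = 300.2 m.
|Δλ| = |230.5 − 300.2| = 69.7 m.

69.7 m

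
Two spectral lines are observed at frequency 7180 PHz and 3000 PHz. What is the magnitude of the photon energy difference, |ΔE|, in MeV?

0.0173 MeV

Using E = hf: E₁ = 4.758e-15 J, E₂ = 1.988e-15 J.
|ΔE| = |4.758e-15 − 1.988e-15| = 2.77e-15 J = 0.0173 MeV.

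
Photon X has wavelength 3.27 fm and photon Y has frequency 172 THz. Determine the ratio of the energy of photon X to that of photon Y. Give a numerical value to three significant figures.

5.33e8

E_X = 6.075e-11 J (from wavelength = 3.27 fm, via E = hc/λ).
E_Y = 1.140e-19 J (from frequency = 172 THz, via E = hf).
Ratio = 6.075e-11 / 1.140e-19 = 5.33e8.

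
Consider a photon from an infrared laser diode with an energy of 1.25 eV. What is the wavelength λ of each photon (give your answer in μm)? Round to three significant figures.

First convert: E = 1.25 eV = 2.0027 × 10^-19 J.
The photon relation is λ = hc/E, giving λ = 9.919 × 10^-7 m.
Converting to μm: λ = 0.9919 μm ≈ 0.992 μm.

0.992 μm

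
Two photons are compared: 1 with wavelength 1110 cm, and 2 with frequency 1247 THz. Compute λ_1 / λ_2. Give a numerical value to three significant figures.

λ_1 = 11.10 m (from wavelength = 1110 cm, via λ given directly).
λ_2 = 2.404e-7 m (from frequency = 1247 THz, via λ = c/f).
Ratio = 11.10 / 2.404e-7 = 4.62e7.

4.62e7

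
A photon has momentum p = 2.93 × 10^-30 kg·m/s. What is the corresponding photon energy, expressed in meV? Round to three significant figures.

(c = 2.99792458 × 10^8 m/s, 1 eV = 1.602176634 × 10^-19 J.)
The photon relation is E = pc, giving E = 8.784 × 10^-22 J.
Converting to meV: E = 5.482 meV ≈ 5.48 meV.

5.48 meV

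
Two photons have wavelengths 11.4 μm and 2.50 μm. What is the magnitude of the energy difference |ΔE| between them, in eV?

0.387 eV

Using E = hc/λ: E₁ = 1.742 × 10^-20 J, E₂ = 7.946 × 10^-20 J.
|ΔE| = |1.742 × 10^-20 − 7.946 × 10^-20| = 6.20 × 10^-20 J = 0.387 eV.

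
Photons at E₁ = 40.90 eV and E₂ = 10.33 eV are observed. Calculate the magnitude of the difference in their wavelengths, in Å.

Using λ = hc/E: λ₁ = 3.0314 × 10^-8 m, λ₂ = 1.2002 × 10^-7 m.
|Δλ| = |3.0314 × 10^-8 − 1.2002 × 10^-7| = 8.97 × 10^-8 m = 897 Å.

897 Å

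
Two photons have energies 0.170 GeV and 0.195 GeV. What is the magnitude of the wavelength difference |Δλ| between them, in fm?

Using λ = hc/E: λ₁ = 7.293 × 10^-15 m, λ₂ = 6.358 × 10^-15 m.
|Δλ| = |7.293 × 10^-15 − 6.358 × 10^-15| = 9.35 × 10^-16 m = 0.935 fm.

0.935 fm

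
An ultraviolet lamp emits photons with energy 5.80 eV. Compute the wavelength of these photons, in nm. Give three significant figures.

214 nm

Use h = 6.62607015e-34 J·s, c = 2.99792458e8 m/s, 1 eV = 1.602176634e-19 J.
First convert: E = 5.80 eV = 9.2926e-19 J.
For a photon λ = hc/E, so λ = 2.138e-7 m.
Converting to nm: λ = 213.8 nm ≈ 214 nm.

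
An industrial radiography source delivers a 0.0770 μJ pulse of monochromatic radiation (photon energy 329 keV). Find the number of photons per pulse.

1.46 × 10^6 photons

Per-photon energy: E = 5.271 × 10^-14 J (from energy = 329 keV).
N = E_total / E_photon = 7.70 × 10^-8 J / 5.271 × 10^-14 J = 1.46 × 10^6.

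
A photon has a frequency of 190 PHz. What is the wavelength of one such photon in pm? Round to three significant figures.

1580 pm

(c = 2.99792458 × 10^8 m/s.)
In SI units: f = 190 PHz = 1.9 × 10^17 Hz.
Apply λ = c/f: λ = 1.578 × 10^-9 m.
Converting to pm: λ = 1578 pm ≈ 1580 pm.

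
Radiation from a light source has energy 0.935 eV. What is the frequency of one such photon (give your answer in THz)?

226 THz

Use h = 6.62607015 × 10^-34 J·s, 1 eV = 1.602176634 × 10^-19 J.
Convert to SI: E = 0.935 eV = 1.4980 × 10^-19 J.
Apply f = E/h: f = 2.261 × 10^14 Hz.
Converting to THz: f = 226.1 THz ≈ 226 THz.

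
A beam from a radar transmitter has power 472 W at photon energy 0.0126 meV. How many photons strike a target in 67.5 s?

Total energy: E_total = P·t = 472 × 67.5 = 31860 J.
Per-photon energy: E = 2.019 × 10^-24 J.
N = E_total / E_photon = 1.58 × 10^28.

1.58 × 10^28 photons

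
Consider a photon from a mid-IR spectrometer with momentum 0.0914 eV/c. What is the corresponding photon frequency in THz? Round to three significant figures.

Convert to SI: p = 0.0914 eV/c = 4.8847 × 10^-29 kg·m/s.
Since f = pc/h for a photon, f = 2.210 × 10^13 Hz.
Converting to THz: f = 22.10 THz ≈ 22.1 THz.

22.1 THz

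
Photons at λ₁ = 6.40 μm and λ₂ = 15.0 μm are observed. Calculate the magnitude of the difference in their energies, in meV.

Using E = hc/λ: E₁ = 3.104e-20 J, E₂ = 1.324e-20 J.
|ΔE| = |3.104e-20 − 1.324e-20| = 1.78e-20 J = 111 meV.

111 meV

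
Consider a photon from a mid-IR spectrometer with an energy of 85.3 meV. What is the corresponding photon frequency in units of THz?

20.6 THz

Convert to SI: E = 85.3 meV = 1.3667·10^-20 J.
The photon relation is f = E/h, giving f = 2.063·10^13 Hz.
Converting to THz: f = 20.63 THz ≈ 20.6 THz.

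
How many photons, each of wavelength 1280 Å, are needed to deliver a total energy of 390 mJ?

Per-photon energy: E = 1.552e-18 J (from wavelength = 1280 Å).
N = E_total / E_photon = 0.390 J / 1.552e-18 J = 2.51e17.

2.51e17 photons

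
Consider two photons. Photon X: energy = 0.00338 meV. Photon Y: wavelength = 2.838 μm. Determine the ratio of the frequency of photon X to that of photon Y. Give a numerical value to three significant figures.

7.74e-6

f_X = 8.173e8 Hz (from energy = 0.00338 meV, via f = E/h).
f_Y = 1.056e14 Hz (from wavelength = 2.838 μm, via f = c/λ).
Ratio = 8.173e8 / 1.056e14 = 7.74e-6.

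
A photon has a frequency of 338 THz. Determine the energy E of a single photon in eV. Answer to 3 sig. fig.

Convert to SI: f = 338 THz = 3.38 × 10^14 Hz.
Apply E = hf: E = 2.240 × 10^-19 J.
Converting to eV: E = 1.398 eV ≈ 1.40 eV.

1.40 eV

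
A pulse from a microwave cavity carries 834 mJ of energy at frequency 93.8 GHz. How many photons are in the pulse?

Per-photon energy: E = 6.215 × 10^-23 J (from frequency = 93.8 GHz).
N = E_total / E_photon = 0.834 J / 6.215 × 10^-23 J = 1.34 × 10^22.

1.34 × 10^22 photons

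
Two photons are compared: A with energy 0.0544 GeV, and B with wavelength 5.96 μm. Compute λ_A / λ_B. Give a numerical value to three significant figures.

3.82 × 10^-9

λ_A = 2.279 × 10^-14 m (from energy = 0.0544 GeV, via λ = hc/E).
λ_B = 5.960 × 10^-6 m (from wavelength = 5.96 μm, via λ given directly).
Ratio = 2.279 × 10^-14 / 5.960 × 10^-6 = 3.82 × 10^-9.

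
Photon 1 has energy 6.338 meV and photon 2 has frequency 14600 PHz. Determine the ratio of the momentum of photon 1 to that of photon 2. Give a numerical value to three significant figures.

1.05e-7

p_1 = 3.387e-30 kg·m/s (from energy = 6.338 meV, via p = E/c).
p_2 = 3.227e-23 kg·m/s (from frequency = 14600 PHz, via p = hf/c).
Ratio = 3.387e-30 / 3.227e-23 = 1.05e-7.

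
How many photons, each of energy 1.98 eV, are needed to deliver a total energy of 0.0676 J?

Per-photon energy: E = 3.172 × 10^-19 J (from energy = 1.98 eV).
N = E_total / E_photon = 0.0676 J / 3.172 × 10^-19 J = 2.13 × 10^17.

2.13 × 10^17 photons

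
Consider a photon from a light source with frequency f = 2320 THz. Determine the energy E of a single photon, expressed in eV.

9.59 eV

In SI units: f = 2320 THz = 2.32e15 Hz.
Since E = hf for a photon, E = 1.537e-18 J.
Converting to eV: E = 9.595 eV ≈ 9.59 eV.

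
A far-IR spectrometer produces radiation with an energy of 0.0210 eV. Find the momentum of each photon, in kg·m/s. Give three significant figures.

1.12e-29 kg·m/s

Use c = 2.99792458e8 m/s, 1 eV = 1.602176634e-19 J.
First convert: E = 0.0210 eV = 3.3646e-21 J.
For a photon p = E/c, so p = 1.122e-29 kg·m/s.
So p ≈ 1.12e-29 kg·m/s.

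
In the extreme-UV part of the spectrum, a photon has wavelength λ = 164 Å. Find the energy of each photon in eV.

75.6 eV

First convert: λ = 164 Å = 1.64e-8 m.
For a photon E = hc/λ, so E = 1.211e-17 J.
Converting to eV: E = 75.60 eV ≈ 75.6 eV.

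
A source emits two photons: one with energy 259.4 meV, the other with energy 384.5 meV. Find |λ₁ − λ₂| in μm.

1.56 μm

Using λ = hc/E: λ₁ = 4.7797 × 10^-6 m, λ₂ = 3.2246 × 10^-6 m.
|Δλ| = |4.7797 × 10^-6 − 3.2246 × 10^-6| = 1.56 × 10^-6 m = 1.56 μm.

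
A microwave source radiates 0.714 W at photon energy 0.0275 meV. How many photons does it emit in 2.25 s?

3.65 × 10^23 photons

Total energy: E_total = P·t = 0.714 × 2.25 = 1.607 J.
Per-photon energy: E = 4.406 × 10^-24 J.
N = E_total / E_photon = 3.65 × 10^23.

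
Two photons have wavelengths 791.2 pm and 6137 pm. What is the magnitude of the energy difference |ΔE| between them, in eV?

Using E = hc/λ: E₁ = 2.5107 × 10^-16 J, E₂ = 3.2368 × 10^-17 J.
|ΔE| = |2.5107 × 10^-16 − 3.2368 × 10^-17| = 2.19 × 10^-16 J = 1370 eV.

1370 eV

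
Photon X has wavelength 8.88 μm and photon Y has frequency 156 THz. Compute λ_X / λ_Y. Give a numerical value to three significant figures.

λ_X = 8.880 × 10^-6 m (from wavelength = 8.88 μm, via λ given directly).
λ_Y = 1.922 × 10^-6 m (from frequency = 156 THz, via λ = c/f).
Ratio = 8.880 × 10^-6 / 1.922 × 10^-6 = 4.62.

4.62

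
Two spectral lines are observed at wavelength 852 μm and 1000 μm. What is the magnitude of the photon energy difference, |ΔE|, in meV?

Using E = hc/λ: E₁ = 2.332 × 10^-22 J, E₂ = 1.986 × 10^-22 J.
|ΔE| = |2.332 × 10^-22 − 1.986 × 10^-22| = 3.45 × 10^-23 J = 0.215 meV.

0.215 meV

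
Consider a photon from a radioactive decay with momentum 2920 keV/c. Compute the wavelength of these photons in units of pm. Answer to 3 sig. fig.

Take h = 6.62607015·10^-34 J·s, c = 2.99792458·10^8 m/s, 1 eV = 1.602176634·10^-19 J.
First convert: p = 2920 keV/c = 1.5605·10^-21 kg·m/s.
The photon relation is λ = h/p, giving λ = 4.246·10^-13 m.
Converting to pm: λ = 0.4246 pm ≈ 0.425 pm.

0.425 pm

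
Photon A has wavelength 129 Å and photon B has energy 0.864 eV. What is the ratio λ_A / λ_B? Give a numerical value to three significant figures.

8.99·10^-3

λ_A = 1.290·10^-8 m (from wavelength = 129 Å, via λ given directly).
λ_B = 1.435·10^-6 m (from energy = 0.864 eV, via λ = hc/E).
Ratio = 1.290·10^-8 / 1.435·10^-6 = 8.99·10^-3.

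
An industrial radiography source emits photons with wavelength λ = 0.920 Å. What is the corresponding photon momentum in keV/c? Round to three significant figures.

In SI units: λ = 0.920 Å = 9.20e-11 m.
Apply p = h/λ: p = 7.202e-24 kg·m/s.
Converting to keV/c: p = 13.48 keV/c ≈ 13.5 keV/c.

13.5 keV/c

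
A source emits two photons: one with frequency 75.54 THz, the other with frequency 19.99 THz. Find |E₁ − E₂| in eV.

Using E = hf: E₁ = 5.0053e-20 J, E₂ = 1.3246e-20 J.
|ΔE| = |5.0053e-20 − 1.3246e-20| = 3.68e-20 J = 0.230 eV.

0.230 eV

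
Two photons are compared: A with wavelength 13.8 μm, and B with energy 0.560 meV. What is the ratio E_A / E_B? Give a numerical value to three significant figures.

E_A = 1.439 × 10^-20 J (from wavelength = 13.8 μm, via E = hc/λ).
E_B = 8.972 × 10^-23 J (from energy = 0.560 meV, via E given directly).
Ratio = 1.439 × 10^-20 / 8.972 × 10^-23 = 160.

160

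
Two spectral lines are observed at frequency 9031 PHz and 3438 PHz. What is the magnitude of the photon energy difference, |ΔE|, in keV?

Using E = hf: E₁ = 5.9840·10^-15 J, E₂ = 2.2780·10^-15 J.
|ΔE| = |5.9840·10^-15 − 2.2780·10^-15| = 3.71·10^-15 J = 23.1 keV.

23.1 keV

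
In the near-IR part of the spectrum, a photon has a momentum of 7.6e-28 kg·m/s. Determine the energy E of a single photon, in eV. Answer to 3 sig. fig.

Take c = 2.99792458e8 m/s, 1 eV = 1.602176634e-19 J.
The photon relation is E = pc, giving E = 2.278e-19 J.
Converting to eV: E = 1.422 eV ≈ 1.42 eV.

1.42 eV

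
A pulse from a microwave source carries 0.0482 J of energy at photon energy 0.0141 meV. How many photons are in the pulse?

2.13 × 10^22 photons

Per-photon energy: E = 2.259 × 10^-24 J (from energy = 0.0141 meV).
N = E_total / E_photon = 0.0482 J / 2.259 × 10^-24 J = 2.13 × 10^22.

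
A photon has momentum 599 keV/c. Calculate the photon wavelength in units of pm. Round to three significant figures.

Take h = 6.62607015e-34 J·s, c = 2.99792458e8 m/s, 1 eV = 1.602176634e-19 J.
In SI units: p = 599 keV/c = 3.2012e-22 kg·m/s.
The photon relation is λ = h/p, giving λ = 2.070e-12 m.
Converting to pm: λ = 2.070 pm ≈ 2.07 pm.

2.07 pm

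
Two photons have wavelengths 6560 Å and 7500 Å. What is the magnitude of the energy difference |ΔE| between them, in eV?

0.237 eV

Using E = hc/λ: E₁ = 3.028 × 10^-19 J, E₂ = 2.649 × 10^-19 J.
|ΔE| = |3.028 × 10^-19 − 2.649 × 10^-19| = 3.80 × 10^-20 J = 0.237 eV.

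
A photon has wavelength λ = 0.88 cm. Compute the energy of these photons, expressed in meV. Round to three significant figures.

0.141 meV

In SI units: λ = 0.88 cm = 0.0088 m.
Since E = hc/λ for a photon, E = 2.257 × 10^-23 J.
Converting to meV: E = 0.1409 meV ≈ 0.141 meV.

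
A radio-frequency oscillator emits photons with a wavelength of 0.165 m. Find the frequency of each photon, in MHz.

1820 MHz

(c = 2.99792458·10^8 m/s.)
Since f = c/λ for a photon, f = 1.817·10^9 Hz.
Converting to MHz: f = 1817 MHz ≈ 1820 MHz.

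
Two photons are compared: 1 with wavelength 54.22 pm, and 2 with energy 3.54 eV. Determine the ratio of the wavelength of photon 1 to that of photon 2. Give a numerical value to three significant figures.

λ_1 = 5.422 × 10^-11 m (from wavelength = 54.22 pm, via λ given directly).
λ_2 = 3.502 × 10^-7 m (from energy = 3.54 eV, via λ = hc/E).
Ratio = 5.422 × 10^-11 / 3.502 × 10^-7 = 1.55 × 10^-4.

1.55 × 10^-4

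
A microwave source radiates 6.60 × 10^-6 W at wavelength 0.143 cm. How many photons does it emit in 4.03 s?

1.91 × 10^17 photons

Total energy: E_total = P·t = 6.60 × 10^-6 × 4.03 = 2.660 × 10^-5 J.
Per-photon energy: E = 1.389 × 10^-22 J.
N = E_total / E_photon = 1.91 × 10^17.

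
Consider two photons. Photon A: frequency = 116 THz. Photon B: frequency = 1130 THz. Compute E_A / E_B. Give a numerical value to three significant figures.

E_A = 7.686·10^-20 J (from frequency = 116 THz, via E = hf).
E_B = 7.487·10^-19 J (from frequency = 1130 THz, via E = hf).
Ratio = 7.686·10^-20 / 7.487·10^-19 = 0.103.

0.103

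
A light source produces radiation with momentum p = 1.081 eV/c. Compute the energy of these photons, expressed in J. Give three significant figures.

Use c = 2.99792458 × 10^8 m/s, 1 eV = 1.602176634 × 10^-19 J.
In SI units: p = 1.081 eV/c = 5.7772 × 10^-28 kg·m/s.
Since E = pc for a photon, E = 1.732 × 10^-19 J.
So E ≈ 1.73 × 10^-19 J.

1.73 × 10^-19 J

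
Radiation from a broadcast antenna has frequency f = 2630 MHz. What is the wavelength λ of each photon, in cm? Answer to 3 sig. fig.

(c = 2.99792458e8 m/s.)
Convert to SI: f = 2630 MHz = 2.63e9 Hz.
Since λ = c/f for a photon, λ = 0.1140 m.
Converting to cm: λ = 11.40 cm ≈ 11.4 cm.

11.4 cm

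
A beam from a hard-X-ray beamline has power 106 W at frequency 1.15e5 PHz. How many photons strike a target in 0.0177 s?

2.46e13 photons

Total energy: E_total = P·t = 106 × 0.0177 = 1.876 J.
Per-photon energy: E = 7.620e-14 J.
N = E_total / E_photon = 2.46e13.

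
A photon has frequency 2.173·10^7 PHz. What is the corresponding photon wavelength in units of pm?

(c = 2.99792458·10^8 m/s.)
In SI units: f = 2.173·10^7 PHz = 2.173·10^22 Hz.
Apply λ = c/f: λ = 1.380·10^-14 m.
Converting to pm: λ = 0.01380 pm ≈ 0.0138 pm.

0.0138 pm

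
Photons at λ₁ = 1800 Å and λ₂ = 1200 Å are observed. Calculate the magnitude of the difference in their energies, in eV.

3.44 eV

Using E = hc/λ: E₁ = 1.104e-18 J, E₂ = 1.655e-18 J.
|ΔE| = |1.104e-18 − 1.655e-18| = 5.52e-19 J = 3.44 eV.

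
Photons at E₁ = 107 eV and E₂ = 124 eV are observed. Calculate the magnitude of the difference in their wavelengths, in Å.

15.9 Å

Using λ = hc/E: λ₁ = 1.159e-8 m, λ₂ = 9.999e-9 m.
|Δλ| = |1.159e-8 − 9.999e-9| = 1.59e-9 m = 15.9 Å.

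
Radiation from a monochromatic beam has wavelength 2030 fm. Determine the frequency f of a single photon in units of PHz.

1.48e5 PHz

(c = 2.99792458e8 m/s.)
In SI units: λ = 2030 fm = 2.03e-12 m.
Apply f = c/λ: f = 1.477e20 Hz.
Converting to PHz: f = 147700 PHz ≈ 1.48e5 PHz.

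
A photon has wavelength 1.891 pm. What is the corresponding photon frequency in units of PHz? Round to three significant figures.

In SI units: λ = 1.891 pm = 1.891 × 10^-12 m.
Apply f = c/λ: f = 1.585 × 10^20 Hz.
Converting to PHz: f = 158500 PHz ≈ 1.59 × 10^5 PHz.

1.59 × 10^5 PHz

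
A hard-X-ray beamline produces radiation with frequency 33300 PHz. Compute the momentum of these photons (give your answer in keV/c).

138 keV/c

Convert to SI: f = 33300 PHz = 3.33e19 Hz.
For a photon p = hf/c, so p = 7.360e-23 kg·m/s.
Converting to keV/c: p = 137.7 keV/c ≈ 138 keV/c.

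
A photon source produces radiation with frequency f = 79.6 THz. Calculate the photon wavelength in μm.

Take c = 2.99792458e8 m/s.
Convert to SI: f = 79.6 THz = 7.96e13 Hz.
For a photon λ = c/f, so λ = 3.766e-6 m.
Converting to μm: λ = 3.766 μm ≈ 3.77 μm.

3.77 μm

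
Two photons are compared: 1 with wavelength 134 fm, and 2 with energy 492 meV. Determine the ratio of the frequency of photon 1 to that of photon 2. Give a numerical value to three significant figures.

f_1 = 2.237e21 Hz (from wavelength = 134 fm, via f = c/λ).
f_2 = 1.190e14 Hz (from energy = 492 meV, via f = E/h).
Ratio = 2.237e21 / 1.190e14 = 1.88e7.

1.88e7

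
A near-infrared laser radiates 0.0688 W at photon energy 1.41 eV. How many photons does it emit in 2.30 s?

7.00e17 photons

Total energy: E_total = P·t = 0.0688 × 2.30 = 0.1582 J.
Per-photon energy: E = 2.259e-19 J.
N = E_total / E_photon = 7.00e17.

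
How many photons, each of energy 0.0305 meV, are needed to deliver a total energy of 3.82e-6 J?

Per-photon energy: E = 4.887e-24 J (from energy = 0.0305 meV).
N = E_total / E_photon = 3.82e-6 J / 4.887e-24 J = 7.82e17.

7.82e17 photons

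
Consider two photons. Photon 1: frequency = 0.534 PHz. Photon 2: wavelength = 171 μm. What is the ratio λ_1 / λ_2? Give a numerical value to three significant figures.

3.28 × 10^-3

λ_1 = 5.614 × 10^-7 m (from frequency = 0.534 PHz, via λ = c/f).
λ_2 = 1.710 × 10^-4 m (from wavelength = 171 μm, via λ given directly).
Ratio = 5.614 × 10^-7 / 1.710 × 10^-4 = 3.28 × 10^-3.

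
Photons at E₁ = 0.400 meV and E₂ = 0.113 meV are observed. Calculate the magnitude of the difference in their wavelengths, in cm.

Using λ = hc/E: λ₁ = 0.003100 m, λ₂ = 0.01097 m.
|Δλ| = |0.003100 − 0.01097| = 0.00787 m = 0.787 cm.

0.787 cm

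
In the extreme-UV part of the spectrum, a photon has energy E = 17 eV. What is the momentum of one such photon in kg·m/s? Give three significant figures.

9.09 × 10^-27 kg·m/s

In SI units: E = 17 eV = 2.7237 × 10^-18 J.
The photon relation is p = E/c, giving p = 9.085 × 10^-27 kg·m/s.
So p ≈ 9.09 × 10^-27 kg·m/s.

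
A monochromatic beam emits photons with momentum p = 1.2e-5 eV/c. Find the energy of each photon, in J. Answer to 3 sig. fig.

First convert: p = 1.2e-5 eV/c = 6.4131e-33 kg·m/s.
For a photon E = pc, so E = 1.923e-24 J.
So E ≈ 1.92e-24 J.

1.92e-24 J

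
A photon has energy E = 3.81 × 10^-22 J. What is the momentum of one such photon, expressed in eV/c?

Apply p = E/c: p = 1.271 × 10^-30 kg·m/s.
Converting to eV/c: p = 0.002378 eV/c ≈ 2.38 × 10^-3 eV/c.

2.38 × 10^-3 eV/c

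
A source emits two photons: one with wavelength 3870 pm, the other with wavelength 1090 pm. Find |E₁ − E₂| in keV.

0.817 keV

Using E = hc/λ: E₁ = 5.133·10^-17 J, E₂ = 1.822·10^-16 J.
|ΔE| = |5.133·10^-17 − 1.822·10^-16| = 1.31·10^-16 J = 0.817 keV.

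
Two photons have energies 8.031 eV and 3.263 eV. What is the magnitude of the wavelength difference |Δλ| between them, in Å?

2260 Å

Using λ = hc/E: λ₁ = 1.5438 × 10^-7 m, λ₂ = 3.7997 × 10^-7 m.
|Δλ| = |1.5438 × 10^-7 − 3.7997 × 10^-7| = 2.26 × 10^-7 m = 2260 Å.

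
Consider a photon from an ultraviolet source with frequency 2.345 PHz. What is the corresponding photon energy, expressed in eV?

9.70 eV

Take h = 6.62607015e-34 J·s, 1 eV = 1.602176634e-19 J.
First convert: f = 2.345 PHz = 2.345e15 Hz.
Apply E = hf: E = 1.554e-18 J.
Converting to eV: E = 9.698 eV ≈ 9.70 eV.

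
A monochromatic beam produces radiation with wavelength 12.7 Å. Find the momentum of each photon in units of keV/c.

0.976 keV/c

Use h = 6.62607015e-34 J·s, c = 2.99792458e8 m/s, 1 eV = 1.602176634e-19 J.
First convert: λ = 12.7 Å = 1.27e-9 m.
Apply p = h/λ: p = 5.217e-25 kg·m/s.
Converting to keV/c: p = 0.9763 keV/c ≈ 0.976 keV/c.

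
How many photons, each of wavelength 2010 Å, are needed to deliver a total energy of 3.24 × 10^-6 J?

Per-photon energy: E = 9.883 × 10^-19 J (from wavelength = 2010 Å).
N = E_total / E_photon = 3.24 × 10^-6 J / 9.883 × 10^-19 J = 3.28 × 10^12.

3.28 × 10^12 photons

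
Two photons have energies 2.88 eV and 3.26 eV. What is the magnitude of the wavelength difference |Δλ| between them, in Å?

Using λ = hc/E: λ₁ = 4.305·10^-7 m, λ₂ = 3.803·10^-7 m.
|Δλ| = |4.305·10^-7 − 3.803·10^-7| = 5.02·10^-8 m = 502 Å.

502 Å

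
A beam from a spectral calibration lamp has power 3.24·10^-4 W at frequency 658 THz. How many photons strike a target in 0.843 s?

6.26·10^14 photons

Total energy: E_total = P·t = 3.24·10^-4 × 0.843 = 2.731·10^-4 J.
Per-photon energy: E = 4.360·10^-19 J.
N = E_total / E_photon = 6.26·10^14.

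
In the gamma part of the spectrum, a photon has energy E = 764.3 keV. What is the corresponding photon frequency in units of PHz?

1.85 × 10^5 PHz

First convert: E = 764.3 keV = 1.2245 × 10^-13 J.
For a photon f = E/h, so f = 1.848 × 10^20 Hz.
Converting to PHz: f = 184800 PHz ≈ 1.85 × 10^5 PHz.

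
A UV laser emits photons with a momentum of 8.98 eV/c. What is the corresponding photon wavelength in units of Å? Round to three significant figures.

First convert: p = 8.98 eV/c = 4.7992 × 10^-27 kg·m/s.
Since λ = h/p for a photon, λ = 1.381 × 10^-7 m.
Converting to Å: λ = 1381 Å ≈ 1380 Å.

1380 Å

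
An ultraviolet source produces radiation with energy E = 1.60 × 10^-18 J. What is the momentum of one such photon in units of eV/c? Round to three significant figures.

(c = 2.99792458 × 10^8 m/s, 1 eV = 1.602176634 × 10^-19 J.)
Apply p = E/c: p = 5.337 × 10^-27 kg·m/s.
Converting to eV/c: p = 9.986 eV/c ≈ 9.99 eV/c.

9.99 eV/c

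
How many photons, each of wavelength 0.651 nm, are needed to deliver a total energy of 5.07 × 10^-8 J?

1.66 × 10^8 photons

Per-photon energy: E = 3.051 × 10^-16 J (from wavelength = 0.651 nm).
N = E_total / E_photon = 5.07 × 10^-8 J / 3.051 × 10^-16 J = 1.66 × 10^8.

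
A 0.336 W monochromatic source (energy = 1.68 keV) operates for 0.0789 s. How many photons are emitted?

Total energy: E_total = P·t = 0.336 × 0.0789 = 0.02651 J.
Per-photon energy: E = 2.692e-16 J.
N = E_total / E_photon = 9.85e13.

9.85e13 photons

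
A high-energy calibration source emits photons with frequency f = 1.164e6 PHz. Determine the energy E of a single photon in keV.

(h = 6.62607015e-34 J·s, 1 eV = 1.602176634e-19 J.)
Convert to SI: f = 1.164e6 PHz = 1.164e21 Hz.
Apply E = hf: E = 7.713e-13 J.
Converting to keV: E = 4814 keV ≈ 4810 keV.

4810 keV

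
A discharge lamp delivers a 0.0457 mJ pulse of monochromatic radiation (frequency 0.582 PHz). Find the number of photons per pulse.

1.19 × 10^14 photons

Per-photon energy: E = 3.856 × 10^-19 J (from frequency = 0.582 PHz).
N = E_total / E_photon = 4.57 × 10^-5 J / 3.856 × 10^-19 J = 1.19 × 10^14.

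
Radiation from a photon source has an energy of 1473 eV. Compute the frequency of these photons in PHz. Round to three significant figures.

356 PHz

Take h = 6.62607015e-34 J·s, 1 eV = 1.602176634e-19 J.
First convert: E = 1473 eV = 2.3600e-16 J.
Apply f = E/h: f = 3.562e17 Hz.
Converting to PHz: f = 356.2 PHz ≈ 356 PHz.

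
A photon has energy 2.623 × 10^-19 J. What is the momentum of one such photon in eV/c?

1.64 eV/c

(c = 2.99792458 × 10^8 m/s, 1 eV = 1.602176634 × 10^-19 J.)
Apply p = E/c: p = 8.749 × 10^-28 kg·m/s.
Converting to eV/c: p = 1.637 eV/c ≈ 1.64 eV/c.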